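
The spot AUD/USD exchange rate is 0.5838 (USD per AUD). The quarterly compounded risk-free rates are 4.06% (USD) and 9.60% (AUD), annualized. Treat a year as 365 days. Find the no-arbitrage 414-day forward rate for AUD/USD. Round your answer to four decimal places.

By covered interest parity, F = S · (1+r_USD/4)^(4T) / (1+r_AUD/4)^(4T)
= 0.5838 × 1.046884 / 1.113604 = 0.5838 × 0.940086
F = 0.5488 USD per AUD

0.5488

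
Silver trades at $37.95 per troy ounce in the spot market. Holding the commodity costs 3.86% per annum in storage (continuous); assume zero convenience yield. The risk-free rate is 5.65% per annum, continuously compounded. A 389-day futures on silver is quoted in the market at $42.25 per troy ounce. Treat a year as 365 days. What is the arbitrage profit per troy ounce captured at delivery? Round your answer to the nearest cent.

Fair futures: F* = S·e^(carry·T), with carry = (r + u) = 0.0565 + 0.0386 = 0.0951
F* = 37.95 · e^(0.0951 × 389/365) = 37.95 · e^0.101353 = 37.95 × 1.106667 = $41.9980
Market $42.25 > fair $41.9980: forward overpriced → cash-and-carry (buy spot, short the forward).
At maturity, profit = |F_mkt − F*| = |42.25 − 41.9980| = $0.25 per troy ounce

$0.25 per troy ounce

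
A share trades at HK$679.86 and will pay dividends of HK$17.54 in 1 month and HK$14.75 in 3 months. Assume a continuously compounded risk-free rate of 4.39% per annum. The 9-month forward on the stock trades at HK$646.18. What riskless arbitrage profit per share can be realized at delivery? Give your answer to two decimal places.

HK$23.30 per share

PV(dividends) I = 17.54·e^(−0.0439·1/12) + 14.75·e^(−0.0439·3/12) = 32.0650
Fair forward F* = (S − I)·e^(rT) = (679.86 − 32.0650)·e^0.032925 = 647.7950 × 1.033473 = 669.4786
Market HK$646.18 < fair 669.4786: forward underpriced → reverse cash-and-carry (short the stock, invest proceeds at r, pay the dividends, go long the forward).
Profit at T = |F_mkt − F*| = |646.18 − 669.4786| = HK$23.30 per share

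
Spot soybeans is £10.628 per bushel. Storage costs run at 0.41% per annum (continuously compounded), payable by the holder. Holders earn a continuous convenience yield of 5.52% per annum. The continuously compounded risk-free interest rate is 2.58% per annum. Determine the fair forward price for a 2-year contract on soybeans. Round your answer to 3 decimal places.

£10.104 per bushel

Net carry = r + u − y = 0.0258 + 0.0041 − 0.0552 = -0.0253
F = S·e^((r+u−y)T) = 10.628 · e^(-0.0253 × 2) = 10.628 · e^-0.050600
= 10.628 × 0.950659 = £10.104 per bushel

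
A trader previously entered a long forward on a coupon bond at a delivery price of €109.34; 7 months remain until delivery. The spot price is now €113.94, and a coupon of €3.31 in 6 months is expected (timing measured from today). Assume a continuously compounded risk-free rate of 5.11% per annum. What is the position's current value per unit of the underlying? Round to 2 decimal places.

€4.58

PV(remaining coupons) I = 3.31·e^(−0.0511·6/12) = 3.2265
Current forward F = (S − I)·e^(rT) = (113.94 − 3.2265)·e^(0.0511·7/12) = 110.7135 × 1.030257 = 114.0634
Value (long) = (F − K)·e^(−rT) = (114.0634 − 109.34) × 0.970632 = 4.5847
Value = €4.58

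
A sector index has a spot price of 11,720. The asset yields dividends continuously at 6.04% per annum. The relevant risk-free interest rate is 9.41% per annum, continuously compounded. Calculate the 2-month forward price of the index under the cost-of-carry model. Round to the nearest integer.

11,786

F = S·e^((r − q)T) = 11720 · e^((0.0941 − 0.0604) × 2/12)
= 11720 · e^0.005617 = 11720 × 1.005633
F = 11,786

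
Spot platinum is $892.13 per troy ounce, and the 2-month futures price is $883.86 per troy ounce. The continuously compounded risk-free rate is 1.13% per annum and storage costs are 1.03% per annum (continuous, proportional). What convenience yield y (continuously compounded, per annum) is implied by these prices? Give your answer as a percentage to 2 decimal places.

7.75%

F = S·e^((r+u−y)T) ⇒ (r+u−y) = ln(F/S)/T
ln(883.86/892.13) = -0.009313; /T ⇒ -0.055878
y = r + u − ln(F/S)/T = 0.0113 + 0.0103 + 0.055878 = 0.077478
y = 7.75%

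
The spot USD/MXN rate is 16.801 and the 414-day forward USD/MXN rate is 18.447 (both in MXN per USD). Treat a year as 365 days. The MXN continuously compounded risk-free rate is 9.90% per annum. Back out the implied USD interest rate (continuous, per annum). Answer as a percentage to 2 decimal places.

1.66%

F = S·e^((r_MXN − r_USD)T) ⇒ r_USD = r_MXN − ln(F/S)/T
ln(18.447/16.801) = 0.093463; /(414/365) = 0.082401
r_USD = 0.0990 − 0.082401 = 0.016599
r_USD = 1.66%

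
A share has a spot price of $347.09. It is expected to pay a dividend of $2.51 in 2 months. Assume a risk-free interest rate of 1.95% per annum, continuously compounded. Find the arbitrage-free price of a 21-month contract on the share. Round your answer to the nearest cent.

PV(dividends) I = 2.51·e^(−0.0195·2/12)
I = 2.5019
F = (S − I)·e^(rT) = (347.09 − 2.5019) · e^(0.0195·21/12)
= 344.5881 · e^0.034125 = 344.5881 × 1.034714 = $356.55

$356.55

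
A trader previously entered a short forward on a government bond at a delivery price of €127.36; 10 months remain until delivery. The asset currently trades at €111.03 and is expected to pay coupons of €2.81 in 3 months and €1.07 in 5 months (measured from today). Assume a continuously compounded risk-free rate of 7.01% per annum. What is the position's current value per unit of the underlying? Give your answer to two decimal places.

€12.90

PV(remaining coupons) I = 2.81·e^(−0.0701·3/12) + 1.07·e^(−0.0701·5/12) = 3.8004
Current forward F = (S − I)·e^(rT) = (111.03 − 3.8004)·e^(0.0701·10/12) = 107.2296 × 1.060157 = 113.6802
Value (long) = (F − K)·e^(−rT) = (113.6802 − 127.36) × 0.943257 = -12.9036
Short position value = −(long value) = €12.90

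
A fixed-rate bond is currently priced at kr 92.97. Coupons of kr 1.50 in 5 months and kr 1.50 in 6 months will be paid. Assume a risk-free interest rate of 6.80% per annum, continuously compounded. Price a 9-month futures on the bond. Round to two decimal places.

PV(coupons) I = 1.50·e^(−0.0680·5/12) + 1.50·e^(−0.0680·6/12)
I = 1.4581 + 1.4499 = 2.9080
F = (S − I)·e^(rT) = (92.97 − 2.9080) · e^(0.0680·9/12)
= 90.0620 · e^0.051000 = 90.0620 × 1.052323 = kr 94.77

kr 94.77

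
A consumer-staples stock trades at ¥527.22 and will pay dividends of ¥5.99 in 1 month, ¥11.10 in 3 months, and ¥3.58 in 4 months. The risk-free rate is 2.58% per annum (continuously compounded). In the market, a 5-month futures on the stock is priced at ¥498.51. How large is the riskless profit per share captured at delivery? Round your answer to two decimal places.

¥13.63 per share

PV(dividends) I = 5.99·e^(−0.0258·1/12) + 11.10·e^(−0.0258·3/12) + 3.58·e^(−0.0258·4/12) = 20.5551
Fair futures F* = (S − I)·e^(rT) = (527.22 − 20.5551)·e^0.010750 = 506.6649 × 1.010808 = 512.1409
Market ¥498.51 < fair 512.1409: forward underpriced → reverse cash-and-carry (short the stock, invest proceeds at r, pay the dividends, go long the forward).
Profit at T = |F_mkt − F*| = |498.51 − 512.1409| = ¥13.63 per share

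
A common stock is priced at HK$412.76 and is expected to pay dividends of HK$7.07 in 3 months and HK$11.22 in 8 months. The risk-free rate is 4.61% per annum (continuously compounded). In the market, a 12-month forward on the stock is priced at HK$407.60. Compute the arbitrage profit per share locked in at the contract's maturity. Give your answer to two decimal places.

HK$5.92 per share

PV(dividends) I = 7.07·e^(−0.0461·3/12) + 11.22·e^(−0.0461·8/12) = 17.8694
Fair forward F* = (S − I)·e^(rT) = (412.76 − 17.8694)·e^0.046100 = 394.8906 × 1.047179 = 413.5211
Market HK$407.60 < fair 413.5211: forward underpriced → reverse cash-and-carry (short the stock, invest proceeds at r, pay the dividends, go long the forward).
Profit at T = |F_mkt − F*| = |407.60 − 413.5211| = HK$5.92 per share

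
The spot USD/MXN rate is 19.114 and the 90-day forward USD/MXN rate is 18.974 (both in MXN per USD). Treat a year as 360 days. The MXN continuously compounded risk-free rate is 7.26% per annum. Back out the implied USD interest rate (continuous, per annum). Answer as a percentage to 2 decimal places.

10.20%

F = S·e^((r_MXN − r_USD)T) ⇒ r_USD = r_MXN − ln(F/S)/T
ln(18.974/19.114) = -0.007351; /(90/360) = -0.029404
r_USD = 0.0726 + 0.029404 = 0.102004
r_USD = 10.20%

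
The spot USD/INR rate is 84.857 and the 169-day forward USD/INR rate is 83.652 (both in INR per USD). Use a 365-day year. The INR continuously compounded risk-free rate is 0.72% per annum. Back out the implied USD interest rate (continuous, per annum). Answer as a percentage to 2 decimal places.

F = S·e^((r_INR − r_USD)T) ⇒ r_USD = r_INR − ln(F/S)/T
ln(83.652/84.857) = -0.014302; /(169/365) = -0.030889
r_USD = 0.0072 + 0.030889 = 0.038089
r_USD = 3.81%

3.81%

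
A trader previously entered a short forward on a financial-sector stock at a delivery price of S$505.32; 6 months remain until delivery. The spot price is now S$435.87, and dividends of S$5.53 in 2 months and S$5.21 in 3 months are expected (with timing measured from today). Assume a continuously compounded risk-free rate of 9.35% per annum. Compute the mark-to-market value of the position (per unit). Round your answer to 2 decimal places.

PV(remaining dividends) I = 5.53·e^(−0.0935·2/12) + 5.21·e^(−0.0935·3/12) = 10.5341
Current forward F = (S − I)·e^(rT) = (435.87 − 10.5341)·e^(0.0935·6/12) = 425.3359 × 1.047860 = 445.6925
Value (long) = (F − K)·e^(−rT) = (445.6925 − 505.32) × 0.954326 = -56.9041
Short position value = −(long value) = S$56.90

S$56.90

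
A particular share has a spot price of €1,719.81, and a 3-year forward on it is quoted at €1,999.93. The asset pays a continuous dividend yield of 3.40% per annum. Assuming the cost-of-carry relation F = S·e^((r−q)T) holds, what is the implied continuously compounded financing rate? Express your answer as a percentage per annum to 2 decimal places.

8.43%

From F = S·e^((r−q)T): (r − q) = ln(F/S)/T
ln(1999.93/1719.81) = ln(1.162878) = 0.150898
(r − q) = 0.150898 / (3) = 0.050299
r = ln(F/S)/T + q = 0.050299 + 0.0340 = 0.084299
r = 8.43%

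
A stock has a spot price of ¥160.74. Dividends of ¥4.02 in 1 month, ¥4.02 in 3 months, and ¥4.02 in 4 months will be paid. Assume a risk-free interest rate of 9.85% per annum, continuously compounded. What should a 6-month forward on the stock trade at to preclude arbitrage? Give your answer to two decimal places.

PV(dividends) I = 4.02·e^(−0.0985·1/12) + 4.02·e^(−0.0985·3/12) + 4.02·e^(−0.0985·4/12)
I = 3.9871 + 3.9222 + 3.8902 = 11.7995
F = (S − I)·e^(rT) = (160.74 − 11.7995) · e^(0.0985·6/12)
= 148.9405 · e^0.049250 = 148.9405 × 1.050483 = ¥156.46

¥156.46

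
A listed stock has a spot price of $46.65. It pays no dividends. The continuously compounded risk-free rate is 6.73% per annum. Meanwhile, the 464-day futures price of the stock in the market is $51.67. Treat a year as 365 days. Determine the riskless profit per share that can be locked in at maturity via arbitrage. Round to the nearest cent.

$0.85 per share

Fair futures: F* = S·e^(carry·T), with carry = r = 0.0673
F* = 46.65 · e^(0.0673 × 464/365) = 46.65 · e^0.085554 = 46.65 × 1.089320 = $50.8168
Market $51.67 > fair $50.8168: forward overpriced → cash-and-carry (buy spot, short the forward).
At maturity, profit = |F_mkt − F*| = |51.67 − 50.8168| = $0.85 per share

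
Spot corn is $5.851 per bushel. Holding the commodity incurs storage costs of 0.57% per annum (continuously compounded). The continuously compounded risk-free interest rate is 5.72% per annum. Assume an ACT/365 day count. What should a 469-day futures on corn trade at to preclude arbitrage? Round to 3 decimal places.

Net carry = r + u − y = 0.0572 + 0.0057 − 0.0000 = 0.0629
F = S·e^((r+u−y)T) = 5.851 · e^(0.0629 × 469/365) = 5.851 · e^0.080822
= 5.851 × 1.084178 = $6.344 per bushel

$6.344 per bushel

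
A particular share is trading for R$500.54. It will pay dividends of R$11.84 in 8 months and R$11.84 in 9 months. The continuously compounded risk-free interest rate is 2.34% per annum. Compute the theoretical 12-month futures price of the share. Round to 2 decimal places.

PV(dividends) I = 11.84·e^(−0.0234·8/12) + 11.84·e^(−0.0234·9/12)
I = 11.6567 + 11.6340 = 23.2907
F = (S − I)·e^(rT) = (500.54 − 23.2907) · e^(0.0234·12/12)
= 477.2493 · e^0.023400 = 477.2493 × 1.023676 = R$488.55

R$488.55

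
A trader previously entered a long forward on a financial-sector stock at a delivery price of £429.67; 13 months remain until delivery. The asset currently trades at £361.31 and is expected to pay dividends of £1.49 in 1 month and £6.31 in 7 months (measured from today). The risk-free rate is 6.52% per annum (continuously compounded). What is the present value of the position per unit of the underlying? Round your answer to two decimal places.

PV(remaining dividends) I = 1.49·e^(−0.0652·1/12) + 6.31·e^(−0.0652·7/12) = 7.5564
Current forward F = (S − I)·e^(rT) = (361.31 − 7.5564)·e^(0.0652·13/12) = 353.7536 × 1.073188 = 379.6441
Value (long) = (F − K)·e^(−rT) = (379.6441 − 429.67) × 0.931803 = -46.6143
Value = -£46.61

-£46.61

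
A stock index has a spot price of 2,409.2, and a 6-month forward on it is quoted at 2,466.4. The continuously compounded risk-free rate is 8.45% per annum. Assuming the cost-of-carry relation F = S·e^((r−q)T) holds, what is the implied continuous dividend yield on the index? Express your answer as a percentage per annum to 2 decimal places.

3.76%

From F = S·e^((r−q)T): (r − q) = ln(F/S)/T
ln(2466.4/2409.2) = ln(1.023742) = 0.023465
(r − q) = 0.023465 / (6/12) = 0.046930
q = r − ln(F/S)/T = 0.0845 − 0.046930 = 0.037570
q = 3.76%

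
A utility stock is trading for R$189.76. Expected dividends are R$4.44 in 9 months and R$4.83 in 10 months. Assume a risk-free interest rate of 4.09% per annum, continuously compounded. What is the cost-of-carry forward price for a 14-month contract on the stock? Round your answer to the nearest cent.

R$189.62

PV(dividends) I = 4.44·e^(−0.0409·9/12) + 4.83·e^(−0.0409·10/12)
I = 4.3059 + 4.6682 = 8.9741
F = (S − I)·e^(rT) = (189.76 − 8.9741) · e^(0.0409·14/12)
= 180.7859 · e^0.047717 = 180.7859 × 1.048874 = R$189.62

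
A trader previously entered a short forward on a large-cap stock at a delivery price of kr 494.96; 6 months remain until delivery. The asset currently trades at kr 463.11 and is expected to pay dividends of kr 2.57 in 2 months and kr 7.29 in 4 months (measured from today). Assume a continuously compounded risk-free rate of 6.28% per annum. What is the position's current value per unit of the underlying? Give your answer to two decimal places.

PV(remaining dividends) I = 2.57·e^(−0.0628·2/12) + 7.29·e^(−0.0628·4/12) = 9.6822
Current forward F = (S − I)·e^(rT) = (463.11 − 9.6822)·e^(0.0628·6/12) = 453.4278 × 1.031898 = 467.8912
Value (long) = (F − K)·e^(−rT) = (467.8912 − 494.96) × 0.969088 = -26.2320
Short position value = −(long value) = kr 26.23

kr 26.23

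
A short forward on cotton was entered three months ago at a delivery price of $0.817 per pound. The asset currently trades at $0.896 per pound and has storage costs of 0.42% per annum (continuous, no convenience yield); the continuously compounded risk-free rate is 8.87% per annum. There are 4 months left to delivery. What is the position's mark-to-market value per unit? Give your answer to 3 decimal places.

Current fair forward for the remaining 4 months: F = S·e^((r + u)·T), (r + u) = 0.0887 + 0.0042 = 0.0929
F = 0.896 · e^(0.0929 × 4/12) = 0.896 × 1.031451 = 0.9242
Value of long forward = (F − K)·e^(−rT) = (0.9242 − 0.817) · e^(−0.0887·4/12)
= 0.1072 × 0.970866 = 0.104
Short position value = −(long value) = -$0.104

-$0.104 per pound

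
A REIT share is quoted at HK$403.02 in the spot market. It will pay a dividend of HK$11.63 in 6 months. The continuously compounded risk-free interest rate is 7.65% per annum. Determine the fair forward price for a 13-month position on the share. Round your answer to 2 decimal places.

PV(dividends) I = 11.63·e^(−0.0765·6/12)
I = 11.1936
F = (S − I)·e^(rT) = (403.02 − 11.1936) · e^(0.0765·13/12)
= 391.8264 · e^0.082875 = 391.8264 × 1.086406 = HK$425.68

HK$425.68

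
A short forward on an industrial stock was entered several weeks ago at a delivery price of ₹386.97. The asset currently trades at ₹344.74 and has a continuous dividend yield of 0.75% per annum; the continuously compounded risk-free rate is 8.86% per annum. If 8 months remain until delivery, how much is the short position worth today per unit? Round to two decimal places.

Current fair forward for the remaining 8 months: F = S·e^((r − q)·T), (r − q) = 0.0886 − 0.0075 = 0.0811
F = 344.74 · e^(0.0811 × 8/12) = 344.74 × 1.055555 = 363.8920
Value of long forward = (F − K)·e^(−rT) = (363.8920 − 386.97) · e^(−0.0886·8/12)
= -23.0780 × 0.942644 = -21.75
Short position value = −(long value) = ₹21.75

₹21.75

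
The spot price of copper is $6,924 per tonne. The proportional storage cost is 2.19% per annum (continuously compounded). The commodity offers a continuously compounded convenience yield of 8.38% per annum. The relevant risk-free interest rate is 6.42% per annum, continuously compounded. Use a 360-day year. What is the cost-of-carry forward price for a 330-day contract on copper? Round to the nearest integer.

Net carry = r + u − y = 0.0642 + 0.0219 − 0.0838 = 0.0023
F = S·e^((r+u−y)T) = 6924 · e^(0.0023 × 330/360) = 6924 · e^0.002108
= 6924 × 1.002110 = $6,939 per tonne

$6,939 per tonne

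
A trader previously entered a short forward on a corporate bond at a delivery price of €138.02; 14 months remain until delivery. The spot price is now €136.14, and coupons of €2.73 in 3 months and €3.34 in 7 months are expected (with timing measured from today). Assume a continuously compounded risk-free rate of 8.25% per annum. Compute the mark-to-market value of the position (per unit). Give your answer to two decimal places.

-€4.93

PV(remaining coupons) I = 2.73·e^(−0.0825·3/12) + 3.34·e^(−0.0825·7/12) = 5.8573
Current forward F = (S − I)·e^(rT) = (136.14 − 5.8573)·e^(0.0825·14/12) = 130.2827 × 1.101034 = 143.4457
Value (long) = (F − K)·e^(−rT) = (143.4457 − 138.02) × 0.908237 = 4.9278
Short position value = −(long value) = -€4.93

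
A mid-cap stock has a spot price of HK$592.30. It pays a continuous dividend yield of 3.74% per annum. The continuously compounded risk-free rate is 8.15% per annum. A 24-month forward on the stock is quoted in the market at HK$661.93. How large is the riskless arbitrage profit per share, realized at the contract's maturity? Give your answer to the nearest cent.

HK$15.02 per share

Fair forward: F* = S·e^(carry·T), with carry = (r − q) = 0.0815 − 0.0374 = 0.0441
F* = 592.30 · e^(0.0441 × 24/12) = 592.30 · e^0.088200 = 592.30 × 1.092207 = HK$646.9142
Market HK$661.93 > fair HK$646.9142: forward overpriced → cash-and-carry (buy spot, short the forward).
At maturity, profit = |F_mkt − F*| = |661.93 − 646.9142| = HK$15.02 per share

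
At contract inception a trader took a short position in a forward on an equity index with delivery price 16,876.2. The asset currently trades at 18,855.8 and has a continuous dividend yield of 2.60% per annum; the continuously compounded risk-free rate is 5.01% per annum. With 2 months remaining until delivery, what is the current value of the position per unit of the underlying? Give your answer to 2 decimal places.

-2038.40

Current fair forward for the remaining 2 months: F = S·e^((r − q)·T), (r − q) = 0.0501 − 0.0260 = 0.0241
F = 18855.8 · e^(0.0241 × 2/12) = 18855.8 × 1.00402474 = 18931.6897
Value of long forward = (F − K)·e^(−rT) = (18931.6897 − 16876.2) · e^(−0.0501·2/12)
= 2055.4897 × 0.99168476 = 2038.40
Short position value = −(long value) = -2038.40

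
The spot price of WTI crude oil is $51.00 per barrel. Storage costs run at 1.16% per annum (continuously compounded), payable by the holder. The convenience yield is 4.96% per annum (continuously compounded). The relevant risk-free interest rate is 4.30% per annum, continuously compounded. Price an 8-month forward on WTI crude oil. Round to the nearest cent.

$51.17 per barrel

Net carry = r + u − y = 0.0430 + 0.0116 − 0.0496 = 0.0050
F = S·e^((r+u−y)T) = 51.00 · e^(0.0050 × 8/12) = 51.00 · e^0.003333
= 51.00 × 1.003339 = $51.17 per barrel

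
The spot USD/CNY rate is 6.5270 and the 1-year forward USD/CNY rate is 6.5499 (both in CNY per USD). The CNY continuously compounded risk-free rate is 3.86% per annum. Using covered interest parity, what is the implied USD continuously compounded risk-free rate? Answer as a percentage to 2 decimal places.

3.51%

F = S·e^((r_CNY − r_USD)T) ⇒ r_USD = r_CNY − ln(F/S)/T
ln(6.5499/6.5270) = 0.003502; /(1) = 0.003502
r_USD = 0.0386 − 0.003502 = 0.035098
r_USD = 3.51%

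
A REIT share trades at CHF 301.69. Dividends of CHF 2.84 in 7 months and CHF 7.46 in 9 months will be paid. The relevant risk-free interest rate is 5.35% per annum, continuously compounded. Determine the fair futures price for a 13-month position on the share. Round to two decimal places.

CHF 309.18

PV(dividends) I = 2.84·e^(−0.0535·7/12) + 7.46·e^(−0.0535·9/12)
I = 2.7527 + 7.1666 = 9.9193
F = (S − I)·e^(rT) = (301.69 − 9.9193) · e^(0.0535·13/12)
= 291.7707 · e^0.057958 = 291.7707 × 1.059670 = CHF 309.18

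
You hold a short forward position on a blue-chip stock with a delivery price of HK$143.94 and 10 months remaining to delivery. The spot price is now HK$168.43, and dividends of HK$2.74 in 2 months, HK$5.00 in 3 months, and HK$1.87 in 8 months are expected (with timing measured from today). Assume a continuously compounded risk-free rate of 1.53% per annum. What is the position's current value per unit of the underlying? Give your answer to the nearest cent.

-HK$16.75

PV(remaining dividends) I = 2.74·e^(−0.0153·2/12) + 5.00·e^(−0.0153·3/12) + 1.87·e^(−0.0153·8/12) = 9.5650
Current forward F = (S − I)·e^(rT) = (168.43 − 9.5650)·e^(0.0153·10/12) = 158.8650 × 1.012832 = 160.9036
Value (long) = (F − K)·e^(−rT) = (160.9036 − 143.94) × 0.987331 = 16.7487
Short position value = −(long value) = -HK$16.75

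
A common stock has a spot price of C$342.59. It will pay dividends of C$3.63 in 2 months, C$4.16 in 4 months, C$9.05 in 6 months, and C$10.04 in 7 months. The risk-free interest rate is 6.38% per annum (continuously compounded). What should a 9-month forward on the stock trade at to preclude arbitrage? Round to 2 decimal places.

PV(dividends) I = 3.63·e^(−0.0638·2/12) + 4.16·e^(−0.0638·4/12) + 9.05·e^(−0.0638·6/12) + 10.04·e^(−0.0638·7/12)
I = 3.5916 + 4.0725 + 8.7659 + 9.6732 = 26.1032
F = (S − I)·e^(rT) = (342.59 − 26.1032) · e^(0.0638·9/12)
= 316.4868 · e^0.047850 = 316.4868 × 1.049013 = C$332.00

C$332.00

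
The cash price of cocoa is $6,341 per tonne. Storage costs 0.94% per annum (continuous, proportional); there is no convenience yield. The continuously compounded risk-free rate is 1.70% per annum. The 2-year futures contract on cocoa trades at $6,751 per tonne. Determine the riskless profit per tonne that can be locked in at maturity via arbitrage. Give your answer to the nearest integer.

$66 per tonne

Fair futures: F* = S·e^(carry·T), with carry = (r + u) = 0.0170 + 0.0094 = 0.0264
F* = 6341 · e^(0.0264 × 2) = 6341 · e^0.052800 = 6341 × 1.054219 = $6684.8027
Market $6751 > fair $6684.8027: forward overpriced → cash-and-carry (buy spot, short the forward).
At maturity, profit = |F_mkt − F*| = |6751 − 6684.8027| = $66 per tonne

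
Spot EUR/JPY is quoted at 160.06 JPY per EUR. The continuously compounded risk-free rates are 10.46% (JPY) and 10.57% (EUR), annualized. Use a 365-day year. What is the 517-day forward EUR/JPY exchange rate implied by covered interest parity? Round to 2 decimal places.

159.81

F = S·e^((r_JPY − r_EUR)T) = 160.06 · e^((0.1046 − 0.1057) × 517/365)
= 160.06 · e^-0.001558 = 160.06 × 0.998443
F = 159.81 JPY per EUR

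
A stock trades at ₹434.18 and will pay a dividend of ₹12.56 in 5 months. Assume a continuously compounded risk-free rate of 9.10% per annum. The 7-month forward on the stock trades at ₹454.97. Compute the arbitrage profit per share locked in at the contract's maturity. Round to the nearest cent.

₹9.87 per share

PV(dividends) I = 12.56·e^(−0.0910·5/12) = 12.0927
Fair forward F* = (S − I)·e^(rT) = (434.18 − 12.0927)·e^0.053083 = 422.0873 × 1.054517 = 445.0982
Market ₹454.97 > fair 445.0982: forward overpriced → cash-and-carry (borrow at r, buy the stock and collect the dividends, short the forward).
Profit at T = |F_mkt − F*| = |454.97 − 445.0982| = ₹9.87 per share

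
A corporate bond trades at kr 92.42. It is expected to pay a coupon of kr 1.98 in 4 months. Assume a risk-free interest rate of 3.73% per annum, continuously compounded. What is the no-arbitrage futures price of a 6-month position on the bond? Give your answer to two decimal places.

kr 92.17

PV(coupons) I = 1.98·e^(−0.0373·4/12)
I = 1.9555
F = (S − I)·e^(rT) = (92.42 − 1.9555) · e^(0.0373·6/12)
= 90.4645 · e^0.018650 = 90.4645 × 1.018825 = kr 92.17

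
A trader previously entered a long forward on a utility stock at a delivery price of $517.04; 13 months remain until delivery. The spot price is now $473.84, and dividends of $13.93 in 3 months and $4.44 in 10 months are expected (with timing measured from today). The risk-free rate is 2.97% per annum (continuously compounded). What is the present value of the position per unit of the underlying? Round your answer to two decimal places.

PV(remaining dividends) I = 13.93·e^(−0.0297·3/12) + 4.44·e^(−0.0297·10/12) = 18.1584
Current forward F = (S − I)·e^(rT) = (473.84 − 18.1584)·e^(0.0297·13/12) = 455.6816 × 1.032698 = 470.5815
Value (long) = (F − K)·e^(−rT) = (470.5815 − 517.04) × 0.968337 = -44.9875
Value = -$44.99

-$44.99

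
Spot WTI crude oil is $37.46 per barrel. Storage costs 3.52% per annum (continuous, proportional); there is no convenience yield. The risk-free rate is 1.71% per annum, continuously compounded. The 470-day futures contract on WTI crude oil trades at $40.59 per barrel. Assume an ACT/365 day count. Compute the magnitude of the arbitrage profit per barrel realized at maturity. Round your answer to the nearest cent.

$0.52 per barrel

Fair futures: F* = S·e^(carry·T), with carry = (r + u) = 0.0171 + 0.0352 = 0.0523
F* = 37.46 · e^(0.0523 × 470/365) = 37.46 · e^0.067345 = 37.46 × 1.069664 = $40.0696
Market $40.59 > fair $40.0696: forward overpriced → cash-and-carry (buy spot, short the forward).
At maturity, profit = |F_mkt − F*| = |40.59 − 40.0696| = $0.52 per barrel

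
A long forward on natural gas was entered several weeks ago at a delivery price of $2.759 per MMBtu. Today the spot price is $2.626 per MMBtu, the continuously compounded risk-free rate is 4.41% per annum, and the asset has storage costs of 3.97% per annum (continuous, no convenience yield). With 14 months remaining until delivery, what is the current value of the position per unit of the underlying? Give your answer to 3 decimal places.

Current fair forward for the remaining 14 months: F = S·e^((r + u)·T), (r + u) = 0.0441 + 0.0397 = 0.0838
F = 2.626 · e^(0.0838 × 14/12) = 2.626 × 1.102705 = 2.8957
Value of long forward = (F − K)·e^(−rT) = (2.8957 − 2.759) · e^(−0.0441·14/12)
= 0.1367 × 0.949851 = 0.130

$0.130 per MMBtu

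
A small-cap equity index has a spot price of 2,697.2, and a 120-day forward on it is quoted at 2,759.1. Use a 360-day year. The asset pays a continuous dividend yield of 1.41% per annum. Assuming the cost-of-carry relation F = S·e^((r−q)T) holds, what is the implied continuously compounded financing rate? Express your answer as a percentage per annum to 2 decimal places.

From F = S·e^((r−q)T): (r − q) = ln(F/S)/T
ln(2759.1/2697.2) = ln(1.022950) = 0.022691
(r − q) = 0.022691 / (120/360) = 0.068073
r = ln(F/S)/T + q = 0.068073 + 0.0141 = 0.082173
r = 8.22%

8.22%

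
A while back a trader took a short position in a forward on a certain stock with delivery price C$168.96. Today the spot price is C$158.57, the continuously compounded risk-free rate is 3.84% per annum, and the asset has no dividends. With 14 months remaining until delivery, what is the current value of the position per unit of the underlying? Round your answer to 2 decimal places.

C$2.99

Current fair forward for the remaining 14 months: F = S·e^(r·T), r = 0.0384
F = 158.57 · e^(0.0384 × 14/12) = 158.57 × 1.045819 = 165.8355
Value of long forward = (F − K)·e^(−rT) = (165.8355 − 168.96) · e^(−0.0384·14/12)
= -3.1245 × 0.956189 = -2.99
Short position value = −(long value) = C$2.99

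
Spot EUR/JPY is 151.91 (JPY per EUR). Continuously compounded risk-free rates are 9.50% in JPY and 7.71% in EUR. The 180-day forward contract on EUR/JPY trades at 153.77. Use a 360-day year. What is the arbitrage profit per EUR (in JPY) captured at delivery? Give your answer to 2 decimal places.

0.49 per EUR (in JPY)

Fair forward: F* = S·e^(carry·T), with carry = (r_JPY − r_EUR) = 0.0950 − 0.0771 = 0.0179
F* = 151.91 · e^(0.0179 × 180/360) = 151.91 · e^0.008950 = 151.91 × 1.008990 = 153.2757
Market 153.77 > fair 153.2757: forward overpriced → cash-and-carry (buy spot, short the forward).
At maturity, profit = |F_mkt − F*| = |153.77 − 153.2757| = 0.49 per EUR (in JPY)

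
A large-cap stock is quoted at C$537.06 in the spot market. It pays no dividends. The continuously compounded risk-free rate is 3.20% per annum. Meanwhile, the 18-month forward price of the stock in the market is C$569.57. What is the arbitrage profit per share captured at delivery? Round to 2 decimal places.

Fair forward: F* = S·e^(carry·T), with carry = r = 0.0320
F* = 537.06 · e^(0.0320 × 18/12) = 537.06 · e^0.048000 = 537.06 × 1.049171 = C$563.4678
Market C$569.57 > fair C$563.4678: forward overpriced → cash-and-carry (buy spot, short the forward).
At maturity, profit = |F_mkt − F*| = |569.57 − 563.4678| = C$6.10 per share

C$6.10 per share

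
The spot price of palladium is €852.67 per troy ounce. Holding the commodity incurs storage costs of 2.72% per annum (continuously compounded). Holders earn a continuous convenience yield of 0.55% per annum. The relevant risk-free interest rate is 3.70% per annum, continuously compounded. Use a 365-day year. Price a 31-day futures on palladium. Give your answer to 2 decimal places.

Net carry = r + u − y = 0.0370 + 0.0272 − 0.0055 = 0.0587
F = S·e^((r+u−y)T) = 852.67 · e^(0.0587 × 31/365) = 852.67 · e^0.004985
= 852.67 × 1.004997 = €856.93 per troy ounce

€856.93 per troy ounce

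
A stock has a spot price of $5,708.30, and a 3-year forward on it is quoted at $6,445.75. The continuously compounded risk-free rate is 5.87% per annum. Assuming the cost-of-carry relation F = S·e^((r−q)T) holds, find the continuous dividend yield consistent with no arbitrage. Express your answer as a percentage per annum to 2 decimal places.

From F = S·e^((r−q)T): (r − q) = ln(F/S)/T
ln(6445.75/5708.30) = ln(1.129189) = 0.121500
(r − q) = 0.121500 / (3) = 0.040500
q = r − ln(F/S)/T = 0.0587 − 0.040500 = 0.018200
q = 1.82%

1.82%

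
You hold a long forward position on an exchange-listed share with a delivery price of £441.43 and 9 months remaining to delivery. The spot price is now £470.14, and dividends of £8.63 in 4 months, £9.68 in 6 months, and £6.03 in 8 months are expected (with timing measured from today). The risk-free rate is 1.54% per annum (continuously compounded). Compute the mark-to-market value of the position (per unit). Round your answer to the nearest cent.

£9.62

PV(remaining dividends) I = 8.63·e^(−0.0154·4/12) + 9.68·e^(−0.0154·6/12) + 6.03·e^(−0.0154·8/12) = 24.1600
Current forward F = (S − I)·e^(rT) = (470.14 − 24.1600)·e^(0.0154·9/12) = 445.9800 × 1.011617 = 451.1609
Value (long) = (F − K)·e^(−rT) = (451.1609 − 441.43) × 0.988516 = 9.6192
Value = £9.62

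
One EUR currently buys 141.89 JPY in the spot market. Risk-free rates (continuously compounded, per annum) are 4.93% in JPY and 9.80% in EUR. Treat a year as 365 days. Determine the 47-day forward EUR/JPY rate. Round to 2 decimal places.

141.00

F = S·e^((r_JPY − r_EUR)T) = 141.89 · e^((0.0493 − 0.0980) × 47/365)
= 141.89 · e^-0.006271 = 141.89 × 0.993749
F = 141.00 JPY per EUR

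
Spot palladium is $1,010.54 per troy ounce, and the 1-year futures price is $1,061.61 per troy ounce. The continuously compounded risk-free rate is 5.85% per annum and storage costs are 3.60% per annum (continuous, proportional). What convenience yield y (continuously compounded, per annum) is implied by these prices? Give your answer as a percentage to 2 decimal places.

4.52%

F = S·e^((r+u−y)T) ⇒ (r+u−y) = ln(F/S)/T
ln(1061.61/1010.54) = 0.049302; /T ⇒ 0.049302
y = r + u − ln(F/S)/T = 0.0585 + 0.0360 − 0.049302 = 0.045198
y = 4.52%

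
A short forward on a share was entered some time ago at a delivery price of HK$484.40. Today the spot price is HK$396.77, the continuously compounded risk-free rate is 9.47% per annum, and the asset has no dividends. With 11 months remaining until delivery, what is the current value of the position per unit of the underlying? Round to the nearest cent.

Current fair forward for the remaining 11 months: F = S·e^(r·T), r = 0.0947
F = 396.77 · e^(0.0947 × 11/12) = 396.77 × 1.090688 = 432.7523
Value of long forward = (F − K)·e^(−rT) = (432.7523 − 484.40) · e^(−0.0947·11/12)
= -51.6477 × 0.916853 = -47.35
Short position value = −(long value) = HK$47.35

HK$47.35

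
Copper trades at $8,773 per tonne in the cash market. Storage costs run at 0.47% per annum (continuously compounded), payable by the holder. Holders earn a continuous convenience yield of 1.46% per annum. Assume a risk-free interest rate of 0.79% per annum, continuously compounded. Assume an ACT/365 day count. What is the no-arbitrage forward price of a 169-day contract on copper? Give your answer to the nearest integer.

$8,765 per tonne

Net carry = r + u − y = 0.0079 + 0.0047 − 0.0146 = -0.0020
F = S·e^((r+u−y)T) = 8773 · e^(-0.0020 × 169/365) = 8773 · e^-0.000926
= 8773 × 0.999074 = $8,765 per tonne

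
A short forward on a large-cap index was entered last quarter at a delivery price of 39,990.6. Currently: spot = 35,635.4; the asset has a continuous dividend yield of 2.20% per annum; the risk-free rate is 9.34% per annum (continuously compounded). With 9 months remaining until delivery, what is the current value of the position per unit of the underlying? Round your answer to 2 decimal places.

2232.88

Current fair forward for the remaining 9 months: F = S·e^((r − q)·T), (r − q) = 0.0934 − 0.0220 = 0.0714
F = 35635.4 · e^(0.0714 × 9/12) = 35635.4 × 1.05500974 = 37595.6941
Value of long forward = (F − K)·e^(−rT) = (37595.6941 − 39990.6) · e^(−0.0934·9/12)
= -2394.9059 × 0.93234720 = -2232.88
Short position value = −(long value) = 2232.88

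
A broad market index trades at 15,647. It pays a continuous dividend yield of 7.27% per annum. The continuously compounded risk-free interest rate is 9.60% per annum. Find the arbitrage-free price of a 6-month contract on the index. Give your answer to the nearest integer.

F = S·e^((r − q)T) = 15647 · e^((0.0960 − 0.0727) × 6/12)
= 15647 · e^0.011650 = 15647 × 1.011718
F = 15,830

15,830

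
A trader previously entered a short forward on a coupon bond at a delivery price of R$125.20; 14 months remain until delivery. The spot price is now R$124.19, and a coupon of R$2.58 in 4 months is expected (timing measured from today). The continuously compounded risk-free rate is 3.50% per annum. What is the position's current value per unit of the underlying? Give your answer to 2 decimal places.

-R$1.45

PV(remaining coupons) I = 2.58·e^(−0.0350·4/12) = 2.5501
Current forward F = (S − I)·e^(rT) = (124.19 − 2.5501)·e^(0.0350·14/12) = 121.6399 × 1.041678 = 126.7096
Value (long) = (F − K)·e^(−rT) = (126.7096 − 125.20) × 0.959989 = 1.4492
Short position value = −(long value) = -R$1.45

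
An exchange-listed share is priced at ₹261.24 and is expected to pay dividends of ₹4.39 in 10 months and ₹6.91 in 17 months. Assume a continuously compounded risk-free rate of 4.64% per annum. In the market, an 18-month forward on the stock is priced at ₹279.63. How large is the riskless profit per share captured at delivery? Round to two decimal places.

₹11.02 per share

PV(dividends) I = 4.39·e^(−0.0464·10/12) + 6.91·e^(−0.0464·17/12) = 10.6939
Fair forward F* = (S − I)·e^(rT) = (261.24 − 10.6939)·e^0.069600 = 250.5461 × 1.072079 = 268.6052
Market ₹279.63 > fair 268.6052: forward overpriced → cash-and-carry (borrow at r, buy the stock and collect the dividends, short the forward).
Profit at T = |F_mkt − F*| = |279.63 − 268.6052| = ₹11.02 per share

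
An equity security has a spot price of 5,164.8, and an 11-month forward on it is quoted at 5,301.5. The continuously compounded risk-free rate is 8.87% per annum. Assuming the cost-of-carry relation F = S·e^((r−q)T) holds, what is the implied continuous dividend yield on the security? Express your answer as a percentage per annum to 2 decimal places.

From F = S·e^((r−q)T): (r − q) = ln(F/S)/T
ln(5301.5/5164.8) = ln(1.026468) = 0.026124
(r − q) = 0.026124 / (11/12) = 0.028499
q = r − ln(F/S)/T = 0.0887 − 0.028499 = 0.060201
q = 6.02%

6.02%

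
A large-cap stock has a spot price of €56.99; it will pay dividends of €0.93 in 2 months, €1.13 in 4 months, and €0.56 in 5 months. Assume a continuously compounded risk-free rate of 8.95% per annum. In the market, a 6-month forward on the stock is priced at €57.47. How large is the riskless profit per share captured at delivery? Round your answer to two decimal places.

€0.54 per share

PV(dividends) I = 0.93·e^(−0.0895·2/12) + 1.13·e^(−0.0895·4/12) + 0.56·e^(−0.0895·5/12) = 2.5525
Fair forward F* = (S − I)·e^(rT) = (56.99 − 2.5525)·e^0.044750 = 54.4375 × 1.045766 = 56.9289
Market €57.47 > fair 56.9289: forward overpriced → cash-and-carry (borrow at r, buy the stock and collect the dividends, short the forward).
Profit at T = |F_mkt − F*| = |57.47 − 56.9289| = €0.54 per share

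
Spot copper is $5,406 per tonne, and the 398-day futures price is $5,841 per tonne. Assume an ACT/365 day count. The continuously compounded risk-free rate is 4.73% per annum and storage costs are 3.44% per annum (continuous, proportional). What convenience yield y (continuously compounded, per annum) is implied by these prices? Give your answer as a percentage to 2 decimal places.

F = S·e^((r+u−y)T) ⇒ (r+u−y) = ln(F/S)/T
ln(5841/5406) = 0.077393; /T ⇒ 0.070976
y = r + u − ln(F/S)/T = 0.0473 + 0.0344 − 0.070976 = 0.010724
y = 1.07%

1.07%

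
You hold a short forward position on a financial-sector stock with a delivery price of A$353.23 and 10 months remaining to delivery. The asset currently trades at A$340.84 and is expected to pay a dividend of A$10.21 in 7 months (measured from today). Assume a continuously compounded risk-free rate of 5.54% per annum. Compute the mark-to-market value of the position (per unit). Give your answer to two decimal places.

A$6.34

PV(remaining dividends) I = 10.21·e^(−0.0554·7/12) = 9.8853
Current forward F = (S − I)·e^(rT) = (340.84 − 9.8853)·e^(0.0554·10/12) = 330.9547 × 1.047249 = 346.5920
Value (long) = (F − K)·e^(−rT) = (346.5920 − 353.23) × 0.954883 = -6.3385
Short position value = −(long value) = A$6.34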